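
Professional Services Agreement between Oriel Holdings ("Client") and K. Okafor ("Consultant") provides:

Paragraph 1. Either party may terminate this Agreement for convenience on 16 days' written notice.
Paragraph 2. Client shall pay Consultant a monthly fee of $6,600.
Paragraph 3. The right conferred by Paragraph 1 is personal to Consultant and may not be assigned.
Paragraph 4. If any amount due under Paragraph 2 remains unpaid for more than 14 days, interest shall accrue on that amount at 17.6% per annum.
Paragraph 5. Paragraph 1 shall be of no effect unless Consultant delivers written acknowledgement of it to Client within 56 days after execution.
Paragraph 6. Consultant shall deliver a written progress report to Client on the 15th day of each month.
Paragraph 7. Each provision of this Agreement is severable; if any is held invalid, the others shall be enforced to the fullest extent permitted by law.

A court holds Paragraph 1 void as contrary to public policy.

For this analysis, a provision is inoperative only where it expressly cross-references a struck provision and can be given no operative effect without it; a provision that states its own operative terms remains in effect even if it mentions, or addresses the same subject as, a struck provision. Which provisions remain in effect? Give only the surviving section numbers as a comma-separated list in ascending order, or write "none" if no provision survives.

2, 4, 6, 7

Paragraph 1 is struck. Paragraph 3 merely fixes the non-assignment of Paragraph 1; with Paragraph 1 gone it has nothing to operate on and falls away. Paragraph 5 operates only by reference to Paragraph 1, so it falls with Paragraph 1. Paragraph 7 is a severability clause and preserves every provision that can still be given independent effect. Paragraph 2, Paragraph 4, Paragraph 6, and Paragraph 7 remain in effect.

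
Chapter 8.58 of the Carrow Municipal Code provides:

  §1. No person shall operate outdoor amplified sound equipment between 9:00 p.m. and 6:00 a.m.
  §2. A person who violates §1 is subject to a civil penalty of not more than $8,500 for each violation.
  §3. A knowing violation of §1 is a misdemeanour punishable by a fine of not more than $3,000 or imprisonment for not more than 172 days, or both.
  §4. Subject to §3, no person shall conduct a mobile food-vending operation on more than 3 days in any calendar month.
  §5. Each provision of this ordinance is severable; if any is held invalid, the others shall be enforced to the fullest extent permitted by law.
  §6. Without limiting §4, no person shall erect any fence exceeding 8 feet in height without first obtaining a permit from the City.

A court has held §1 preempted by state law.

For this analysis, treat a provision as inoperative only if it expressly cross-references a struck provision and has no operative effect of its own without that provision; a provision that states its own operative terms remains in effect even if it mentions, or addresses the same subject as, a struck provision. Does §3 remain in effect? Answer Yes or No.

§1 is struck. §2 merely fixes the civil penalty for violating §1; with §1 gone it has nothing to operate on and falls away. The only function of §3 is the criminal penalty for violating §1, so it cannot stand once §1 is removed. §4 mentions §3 but its own obligation stands independently of §3, so §4 is not affected. §5 is a severability clause and preserves every provision that can still be given independent effect. The provisions still in force are §4, §5, and §6. §3 is among the inoperative provisions, so the answer is no.

No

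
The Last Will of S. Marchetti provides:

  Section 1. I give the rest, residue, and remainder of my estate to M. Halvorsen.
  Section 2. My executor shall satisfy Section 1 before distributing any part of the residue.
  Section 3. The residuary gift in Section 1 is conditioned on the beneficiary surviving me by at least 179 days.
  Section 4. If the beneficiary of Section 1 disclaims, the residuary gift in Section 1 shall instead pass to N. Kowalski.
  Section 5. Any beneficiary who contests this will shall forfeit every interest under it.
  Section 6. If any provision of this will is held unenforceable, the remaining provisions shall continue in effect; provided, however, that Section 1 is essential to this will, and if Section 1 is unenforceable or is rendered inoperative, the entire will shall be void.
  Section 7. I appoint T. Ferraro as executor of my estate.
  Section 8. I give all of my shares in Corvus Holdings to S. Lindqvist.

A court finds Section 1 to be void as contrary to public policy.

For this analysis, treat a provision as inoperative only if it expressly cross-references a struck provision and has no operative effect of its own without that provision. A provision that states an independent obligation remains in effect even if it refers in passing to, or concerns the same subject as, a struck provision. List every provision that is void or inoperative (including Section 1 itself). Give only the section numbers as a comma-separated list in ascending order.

Section 1 is struck. Section 2 has no operative effect of its own apart from Section 1 and is therefore inoperative. Section 3 operates only by reference to Section 1, so it falls with Section 1. Section 4 operates only by reference to Section 1, so it falls with Section 1. Section 6 makes Section 1 an essential term, and Section 1 is the provision held invalid; under Section 6, the entire will is therefore void. No provision of the will survives.

1, 2, 3, 4, 5, 6, 7, 8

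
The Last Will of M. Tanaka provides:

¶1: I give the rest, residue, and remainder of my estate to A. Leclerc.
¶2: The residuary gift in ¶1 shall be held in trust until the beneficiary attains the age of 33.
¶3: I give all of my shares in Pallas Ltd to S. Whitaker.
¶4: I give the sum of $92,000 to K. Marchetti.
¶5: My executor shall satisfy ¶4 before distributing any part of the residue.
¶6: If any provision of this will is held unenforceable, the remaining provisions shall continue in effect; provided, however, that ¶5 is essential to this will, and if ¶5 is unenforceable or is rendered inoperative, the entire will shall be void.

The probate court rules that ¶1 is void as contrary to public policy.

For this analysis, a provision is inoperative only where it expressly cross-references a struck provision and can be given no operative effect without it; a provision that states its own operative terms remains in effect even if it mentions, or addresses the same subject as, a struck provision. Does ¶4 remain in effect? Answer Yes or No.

Yes

¶1 is struck. The only function of ¶2 is the trust for ¶1, so it cannot stand once ¶1 is removed. ¶6 makes ¶5 an essential term, but ¶5 is unaffected, so the severability proviso in ¶6 preserves the remaining provisions. ¶3, ¶4, ¶5, and ¶6 remain in effect. ¶4 is among the surviving provisions, so the answer is yes.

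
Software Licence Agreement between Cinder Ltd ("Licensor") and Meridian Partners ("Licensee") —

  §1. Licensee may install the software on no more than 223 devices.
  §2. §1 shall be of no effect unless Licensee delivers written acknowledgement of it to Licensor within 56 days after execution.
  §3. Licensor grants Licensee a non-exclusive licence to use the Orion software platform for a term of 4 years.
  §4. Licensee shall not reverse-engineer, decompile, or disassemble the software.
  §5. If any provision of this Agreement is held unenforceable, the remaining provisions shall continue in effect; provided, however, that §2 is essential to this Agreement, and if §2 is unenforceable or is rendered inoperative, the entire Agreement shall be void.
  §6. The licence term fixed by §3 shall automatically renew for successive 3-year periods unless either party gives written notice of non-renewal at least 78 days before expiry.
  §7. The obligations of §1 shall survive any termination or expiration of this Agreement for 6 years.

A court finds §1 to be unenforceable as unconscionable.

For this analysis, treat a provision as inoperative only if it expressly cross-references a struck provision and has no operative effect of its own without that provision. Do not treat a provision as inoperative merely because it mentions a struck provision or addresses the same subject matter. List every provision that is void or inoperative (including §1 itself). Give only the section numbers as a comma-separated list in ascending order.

§1 is struck. §2 has no operative effect of its own apart from §1 and is therefore inoperative. The only function of §7 is the survival period for §1, so it cannot stand once §1 is removed. §5 makes §2 an essential term, and §2 has been rendered inoperative by the cascade; under §5, the entire Agreement is therefore void. No provision of the Agreement survives.

1, 2, 3, 4, 5, 6, 7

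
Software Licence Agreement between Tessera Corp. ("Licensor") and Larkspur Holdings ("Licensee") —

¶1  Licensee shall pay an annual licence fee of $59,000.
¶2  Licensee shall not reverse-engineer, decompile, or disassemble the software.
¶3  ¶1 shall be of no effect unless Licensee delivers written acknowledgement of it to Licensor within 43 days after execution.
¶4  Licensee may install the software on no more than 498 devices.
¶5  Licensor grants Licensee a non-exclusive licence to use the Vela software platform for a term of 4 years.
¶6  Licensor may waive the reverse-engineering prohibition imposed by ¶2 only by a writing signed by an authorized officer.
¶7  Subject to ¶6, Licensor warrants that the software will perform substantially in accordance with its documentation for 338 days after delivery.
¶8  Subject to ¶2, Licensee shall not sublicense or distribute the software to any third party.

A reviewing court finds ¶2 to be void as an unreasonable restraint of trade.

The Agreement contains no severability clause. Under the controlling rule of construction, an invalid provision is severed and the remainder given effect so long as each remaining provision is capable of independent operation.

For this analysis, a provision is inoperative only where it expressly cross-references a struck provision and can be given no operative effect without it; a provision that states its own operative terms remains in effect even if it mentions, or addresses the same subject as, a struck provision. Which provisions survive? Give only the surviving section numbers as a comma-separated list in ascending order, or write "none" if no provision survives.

¶2 is struck. ¶6 has no operative effect of its own apart from ¶2 and is therefore inoperative. Although ¶7 refers to ¶6, its operative terms do not depend on ¶6, so it remains in effect. Although ¶8 refers to ¶2, its operative terms do not depend on ¶2, so it remains in effect. Under the stated default rule, only provisions that cannot operate independently fall away; the rest are enforced. ¶1, ¶3, ¶4, ¶5, ¶7, and ¶8 remain in effect.

1, 3, 4, 5, 7, 8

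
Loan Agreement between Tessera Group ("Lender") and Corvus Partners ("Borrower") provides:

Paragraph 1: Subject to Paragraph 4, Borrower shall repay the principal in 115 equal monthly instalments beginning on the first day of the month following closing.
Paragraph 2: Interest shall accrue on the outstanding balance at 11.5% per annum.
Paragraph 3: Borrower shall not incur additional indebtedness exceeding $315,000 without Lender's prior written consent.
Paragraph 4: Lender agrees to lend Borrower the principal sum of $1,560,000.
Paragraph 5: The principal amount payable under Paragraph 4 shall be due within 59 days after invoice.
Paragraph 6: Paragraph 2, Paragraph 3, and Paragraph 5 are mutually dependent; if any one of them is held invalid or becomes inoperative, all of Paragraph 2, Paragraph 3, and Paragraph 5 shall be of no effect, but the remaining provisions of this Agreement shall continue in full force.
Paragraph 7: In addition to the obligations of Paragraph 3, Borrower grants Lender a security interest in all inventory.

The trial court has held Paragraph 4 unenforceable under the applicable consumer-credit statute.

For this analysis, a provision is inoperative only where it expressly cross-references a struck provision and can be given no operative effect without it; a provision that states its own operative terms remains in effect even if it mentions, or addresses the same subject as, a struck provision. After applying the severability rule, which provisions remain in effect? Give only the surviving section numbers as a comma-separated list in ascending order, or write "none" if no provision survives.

Paragraph 4 is struck. Paragraph 5 has no operative effect of its own apart from Paragraph 4 and is therefore inoperative. Although Paragraph 7 refers to Paragraph 3, its operative terms do not depend on Paragraph 3, so it remains in effect. Although Paragraph 1 refers to Paragraph 4, its operative terms do not depend on Paragraph 4, so it remains in effect. Paragraph 6 declares Paragraph 2, Paragraph 3, and Paragraph 5 mutually dependent; since one of them has fallen, all of them are of no effect. That brings down Paragraph 2 and Paragraph 3 as well. The remainder continues in force under Paragraph 6. The provisions still in force are Paragraph 1, Paragraph 6, and Paragraph 7.

1, 6, 7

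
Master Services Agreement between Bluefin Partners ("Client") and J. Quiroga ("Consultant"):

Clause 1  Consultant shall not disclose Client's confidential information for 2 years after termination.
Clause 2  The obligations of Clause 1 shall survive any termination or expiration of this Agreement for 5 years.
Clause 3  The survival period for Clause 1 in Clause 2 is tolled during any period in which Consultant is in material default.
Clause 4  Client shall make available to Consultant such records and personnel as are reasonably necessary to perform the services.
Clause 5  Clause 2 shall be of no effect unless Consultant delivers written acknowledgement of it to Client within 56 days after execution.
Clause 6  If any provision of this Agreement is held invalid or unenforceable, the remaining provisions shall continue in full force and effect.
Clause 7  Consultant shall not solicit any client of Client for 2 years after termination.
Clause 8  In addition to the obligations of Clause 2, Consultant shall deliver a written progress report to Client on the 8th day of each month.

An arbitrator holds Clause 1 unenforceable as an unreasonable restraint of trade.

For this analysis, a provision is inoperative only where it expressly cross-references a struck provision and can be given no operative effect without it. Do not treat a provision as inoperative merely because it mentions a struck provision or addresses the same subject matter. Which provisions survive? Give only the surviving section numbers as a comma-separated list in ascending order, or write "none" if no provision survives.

Clause 1 is struck. Clause 2 operates only by reference to Clause 1, so it falls with Clause 1. Clause 3 operates only by reference to Clause 2, so it falls with Clause 2. Clause 5 has no operative effect of its own apart from Clause 2 and is therefore inoperative. Although Clause 8 refers to Clause 2, its operative terms do not depend on Clause 2, so it remains in effect. Under the severability clause in Clause 6, the remaining provisions continue in force. The provisions still in force are Clause 4, Clause 6, Clause 7, and Clause 8.

4, 6, 7, 8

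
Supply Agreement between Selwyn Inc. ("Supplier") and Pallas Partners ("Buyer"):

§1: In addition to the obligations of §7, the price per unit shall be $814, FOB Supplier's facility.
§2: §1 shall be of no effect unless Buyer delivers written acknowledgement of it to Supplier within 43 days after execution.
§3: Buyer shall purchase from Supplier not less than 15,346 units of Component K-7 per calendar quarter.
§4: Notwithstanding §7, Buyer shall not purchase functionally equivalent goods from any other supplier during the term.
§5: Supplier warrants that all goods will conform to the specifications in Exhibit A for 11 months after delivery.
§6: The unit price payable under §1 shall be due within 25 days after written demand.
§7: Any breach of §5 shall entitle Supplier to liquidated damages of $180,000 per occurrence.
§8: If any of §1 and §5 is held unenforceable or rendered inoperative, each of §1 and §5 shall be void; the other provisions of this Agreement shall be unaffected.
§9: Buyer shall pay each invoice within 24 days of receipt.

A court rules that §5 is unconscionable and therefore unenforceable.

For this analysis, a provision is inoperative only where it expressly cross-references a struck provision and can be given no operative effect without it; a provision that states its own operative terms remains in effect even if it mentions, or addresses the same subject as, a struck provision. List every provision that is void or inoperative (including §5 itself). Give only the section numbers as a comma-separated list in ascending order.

§5 is struck. The whole of §7 is the liquidated-damages amount, defined by reference to §5, so §7 cannot stand once §5 is removed. Although §4 refers to §7, its operative terms do not depend on §7, so it remains in effect. §8 declares §1 and §5 mutually dependent; since one of them has fallen, all of them are of no effect. That brings down §1 as well. §2 and §6 in turn depend solely on a provision now struck and likewise fall. The remainder continues in force under §8. The provisions still in force are §3, §4, §8, and §9.

1, 2, 5, 6, 7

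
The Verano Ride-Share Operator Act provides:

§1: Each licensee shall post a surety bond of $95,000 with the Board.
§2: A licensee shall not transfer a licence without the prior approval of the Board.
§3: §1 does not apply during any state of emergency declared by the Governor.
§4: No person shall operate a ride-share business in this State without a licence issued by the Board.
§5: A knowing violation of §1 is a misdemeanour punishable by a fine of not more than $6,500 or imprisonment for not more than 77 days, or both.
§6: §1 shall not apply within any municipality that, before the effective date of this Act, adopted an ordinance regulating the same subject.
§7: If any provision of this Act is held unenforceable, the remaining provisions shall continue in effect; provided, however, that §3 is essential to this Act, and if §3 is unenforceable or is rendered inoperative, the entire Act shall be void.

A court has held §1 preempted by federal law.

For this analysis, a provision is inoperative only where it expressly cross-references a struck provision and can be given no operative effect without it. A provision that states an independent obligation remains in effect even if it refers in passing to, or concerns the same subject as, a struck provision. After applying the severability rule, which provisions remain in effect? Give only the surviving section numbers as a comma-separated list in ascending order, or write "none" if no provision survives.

none

§1 is struck. The only function of §3 is the emergency suspension of §1, so it cannot stand once §1 is removed. The only function of §5 is the criminal penalty for violating §1, so it cannot stand once §1 is removed. §6 has no operative effect of its own apart from §1 and is therefore inoperative. §7 makes §3 an essential term, and §3 has been rendered inoperative by the cascade; under §7, the entire Act is therefore void. No provision of the Act survives.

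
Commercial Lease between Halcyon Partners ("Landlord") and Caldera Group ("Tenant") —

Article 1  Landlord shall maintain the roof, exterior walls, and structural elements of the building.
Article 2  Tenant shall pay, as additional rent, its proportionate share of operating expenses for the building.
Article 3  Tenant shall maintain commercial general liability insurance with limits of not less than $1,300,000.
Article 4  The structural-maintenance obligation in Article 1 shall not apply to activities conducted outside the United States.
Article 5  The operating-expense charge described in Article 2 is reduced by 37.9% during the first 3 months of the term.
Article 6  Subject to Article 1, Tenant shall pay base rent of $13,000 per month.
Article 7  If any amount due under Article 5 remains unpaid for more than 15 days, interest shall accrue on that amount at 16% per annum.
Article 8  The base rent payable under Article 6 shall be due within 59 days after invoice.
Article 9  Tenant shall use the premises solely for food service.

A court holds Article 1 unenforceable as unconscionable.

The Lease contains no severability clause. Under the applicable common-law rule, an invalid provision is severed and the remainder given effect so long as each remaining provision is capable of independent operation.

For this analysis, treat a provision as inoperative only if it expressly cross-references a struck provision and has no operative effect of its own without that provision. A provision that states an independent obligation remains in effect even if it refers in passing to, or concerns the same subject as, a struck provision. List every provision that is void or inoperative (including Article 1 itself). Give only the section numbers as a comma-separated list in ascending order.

1, 4

Article 1 is struck. Article 4 operates only by reference to Article 1, so it falls with Article 1. Although Article 6 refers to Article 1, its operative terms do not depend on Article 1, so it remains in effect. Under the stated default rule, only provisions that cannot operate independently fall away; the rest are enforced. Article 2, Article 3, Article 5, Article 6, Article 7, Article 8, and Article 9 remain in effect.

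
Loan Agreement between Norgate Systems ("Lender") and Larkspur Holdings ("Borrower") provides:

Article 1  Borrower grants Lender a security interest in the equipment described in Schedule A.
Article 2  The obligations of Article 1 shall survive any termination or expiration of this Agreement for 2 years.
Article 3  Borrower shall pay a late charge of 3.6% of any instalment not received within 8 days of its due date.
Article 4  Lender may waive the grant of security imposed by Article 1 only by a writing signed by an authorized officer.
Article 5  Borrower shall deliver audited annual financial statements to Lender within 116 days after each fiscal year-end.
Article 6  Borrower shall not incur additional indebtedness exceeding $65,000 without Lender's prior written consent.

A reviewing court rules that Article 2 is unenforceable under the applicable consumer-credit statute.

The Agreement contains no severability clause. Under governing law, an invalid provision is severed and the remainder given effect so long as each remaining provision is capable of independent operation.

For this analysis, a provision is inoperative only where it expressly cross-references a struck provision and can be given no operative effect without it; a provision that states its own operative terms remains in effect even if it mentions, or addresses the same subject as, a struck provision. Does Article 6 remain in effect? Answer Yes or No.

Article 2 is struck. No other provision's operative terms depend on Article 2. Under the stated default rule, only provisions that cannot operate independently fall away; the rest are enforced. That leaves Article 1, Article 3, Article 4, Article 5, and Article 6 in effect. Article 6 is among the surviving provisions, so the answer is yes.

Yes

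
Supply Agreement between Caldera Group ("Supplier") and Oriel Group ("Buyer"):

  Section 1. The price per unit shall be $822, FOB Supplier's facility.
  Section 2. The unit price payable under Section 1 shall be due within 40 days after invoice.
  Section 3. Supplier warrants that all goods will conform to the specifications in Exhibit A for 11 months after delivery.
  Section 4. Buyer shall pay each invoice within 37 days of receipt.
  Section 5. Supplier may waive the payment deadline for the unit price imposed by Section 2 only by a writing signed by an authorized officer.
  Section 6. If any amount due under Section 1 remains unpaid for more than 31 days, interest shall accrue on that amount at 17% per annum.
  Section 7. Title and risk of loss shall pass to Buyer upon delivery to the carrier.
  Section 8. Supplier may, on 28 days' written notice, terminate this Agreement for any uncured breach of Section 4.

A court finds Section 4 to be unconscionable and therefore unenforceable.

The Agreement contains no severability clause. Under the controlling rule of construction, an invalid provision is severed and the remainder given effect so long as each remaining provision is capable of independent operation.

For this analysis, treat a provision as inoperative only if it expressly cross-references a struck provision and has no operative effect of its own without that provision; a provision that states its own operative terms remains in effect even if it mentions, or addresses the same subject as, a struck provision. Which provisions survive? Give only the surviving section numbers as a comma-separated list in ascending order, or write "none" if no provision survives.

1, 2, 3, 5, 6, 7

Section 4 is struck. The only function of Section 8 is the termination right for breach of Section 4, so it cannot stand once Section 4 is removed. With no severability clause, the stated default rule severs what cannot stand and enforces each remaining provision that can operate on its own. The provisions still in force are Section 1, Section 2, Section 3, Section 5, Section 6, and Section 7.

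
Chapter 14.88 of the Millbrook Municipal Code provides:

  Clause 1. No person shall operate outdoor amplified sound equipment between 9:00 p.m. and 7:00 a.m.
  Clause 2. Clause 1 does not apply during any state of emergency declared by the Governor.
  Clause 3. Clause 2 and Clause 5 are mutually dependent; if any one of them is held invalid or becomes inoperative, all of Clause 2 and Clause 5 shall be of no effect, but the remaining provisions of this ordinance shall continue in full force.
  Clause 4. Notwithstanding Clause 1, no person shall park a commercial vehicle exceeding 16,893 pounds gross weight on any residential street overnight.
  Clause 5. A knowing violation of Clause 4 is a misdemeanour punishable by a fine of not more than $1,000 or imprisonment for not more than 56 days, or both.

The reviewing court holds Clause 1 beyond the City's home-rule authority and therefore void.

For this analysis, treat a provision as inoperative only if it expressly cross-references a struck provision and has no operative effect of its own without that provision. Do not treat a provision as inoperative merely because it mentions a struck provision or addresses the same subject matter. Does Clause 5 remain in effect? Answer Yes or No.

No

Clause 1 is struck. The only function of Clause 2 is the emergency suspension of Clause 1, so it cannot stand once Clause 1 is removed. Although Clause 4 refers to Clause 1, its operative terms do not depend on Clause 1, so it remains in effect. Clause 3 declares Clause 2 and Clause 5 mutually dependent; since one of them has fallen, all of them are of no effect. That brings down Clause 5 as well. The remainder continues in force under Clause 3. Clause 3 and Clause 4 remain in effect. Clause 5 is among the inoperative provisions, so the answer is no.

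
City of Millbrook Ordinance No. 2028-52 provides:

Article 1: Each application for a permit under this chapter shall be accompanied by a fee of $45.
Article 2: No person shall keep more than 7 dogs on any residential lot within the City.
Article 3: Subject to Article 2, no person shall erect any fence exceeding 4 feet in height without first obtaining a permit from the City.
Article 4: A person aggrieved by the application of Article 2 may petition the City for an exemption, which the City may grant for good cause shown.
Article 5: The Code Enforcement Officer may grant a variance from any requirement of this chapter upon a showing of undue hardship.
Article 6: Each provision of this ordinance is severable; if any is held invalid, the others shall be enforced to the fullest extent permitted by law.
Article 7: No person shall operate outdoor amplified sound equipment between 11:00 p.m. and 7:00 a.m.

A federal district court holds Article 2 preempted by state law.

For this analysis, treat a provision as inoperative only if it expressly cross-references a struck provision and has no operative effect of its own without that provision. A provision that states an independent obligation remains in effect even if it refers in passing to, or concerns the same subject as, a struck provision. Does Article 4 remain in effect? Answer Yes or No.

No

Article 2 is struck. Article 4 has no operative effect of its own apart from Article 2 and is therefore inoperative. Although Article 3 refers to Article 2, its operative terms do not depend on Article 2, so it remains in effect. Article 6 is a severability clause and preserves every provision that can still be given independent effect. The provisions still in force are Article 1, Article 3, Article 5, Article 6, and Article 7. Article 4 is among the inoperative provisions, so the answer is no.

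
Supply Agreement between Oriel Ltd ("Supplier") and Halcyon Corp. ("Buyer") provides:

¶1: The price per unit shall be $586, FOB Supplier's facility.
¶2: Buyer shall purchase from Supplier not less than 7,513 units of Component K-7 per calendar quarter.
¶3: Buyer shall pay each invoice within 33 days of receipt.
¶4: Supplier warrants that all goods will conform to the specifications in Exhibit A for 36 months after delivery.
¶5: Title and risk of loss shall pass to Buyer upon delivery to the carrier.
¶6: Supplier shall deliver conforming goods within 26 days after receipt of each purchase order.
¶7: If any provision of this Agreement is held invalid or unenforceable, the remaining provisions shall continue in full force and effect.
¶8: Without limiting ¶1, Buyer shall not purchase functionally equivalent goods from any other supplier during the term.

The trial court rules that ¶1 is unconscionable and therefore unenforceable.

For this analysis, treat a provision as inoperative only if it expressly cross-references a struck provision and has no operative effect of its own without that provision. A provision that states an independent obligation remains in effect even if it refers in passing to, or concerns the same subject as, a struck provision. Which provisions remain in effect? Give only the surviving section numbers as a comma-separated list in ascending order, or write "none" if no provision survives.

¶1 is struck. ¶8 mentions ¶1 but its own obligation stands independently of ¶1, so ¶8 is not affected. Nothing else in the Agreement is defined by reference to ¶1. Under the severability clause in ¶7, the remaining provisions continue in force. ¶2, ¶3, ¶4, ¶5, ¶6, ¶7, and ¶8 remain in effect.

2, 3, 4, 5, 6, 7, 8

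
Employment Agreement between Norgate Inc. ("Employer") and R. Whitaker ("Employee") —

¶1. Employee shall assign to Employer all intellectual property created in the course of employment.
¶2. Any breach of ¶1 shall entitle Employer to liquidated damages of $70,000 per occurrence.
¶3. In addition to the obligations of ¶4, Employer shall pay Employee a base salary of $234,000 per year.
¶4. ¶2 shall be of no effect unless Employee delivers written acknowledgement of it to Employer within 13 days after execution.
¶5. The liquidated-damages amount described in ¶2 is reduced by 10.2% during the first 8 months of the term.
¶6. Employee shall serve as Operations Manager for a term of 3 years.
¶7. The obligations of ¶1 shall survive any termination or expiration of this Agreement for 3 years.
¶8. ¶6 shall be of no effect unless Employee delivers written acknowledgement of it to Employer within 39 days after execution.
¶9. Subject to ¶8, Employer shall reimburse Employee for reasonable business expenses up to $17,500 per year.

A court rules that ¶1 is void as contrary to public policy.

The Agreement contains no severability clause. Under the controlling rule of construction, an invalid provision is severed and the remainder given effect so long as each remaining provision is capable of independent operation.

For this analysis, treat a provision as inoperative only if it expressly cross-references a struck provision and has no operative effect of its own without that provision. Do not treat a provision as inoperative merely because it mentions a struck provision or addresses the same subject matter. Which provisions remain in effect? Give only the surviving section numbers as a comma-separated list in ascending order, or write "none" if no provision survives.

¶1 is struck. ¶2 does nothing except set the liquidated-damages amount by reference to ¶1; with ¶1 gone it has no independent effect and is inoperative. ¶7 operates only by reference to ¶1, so it falls with ¶1. ¶4 operates only by reference to ¶2, so it falls with ¶2. ¶5 has no operative effect of its own apart from ¶2 and is therefore inoperative. ¶3 mentions ¶4 but its own obligation stands independently of ¶4, so ¶3 is not affected. With no severability clause, the stated default rule severs what cannot stand and enforces each remaining provision that can operate on its own. That leaves ¶3, ¶6, ¶8, and ¶9 in effect.

3, 6, 8, 9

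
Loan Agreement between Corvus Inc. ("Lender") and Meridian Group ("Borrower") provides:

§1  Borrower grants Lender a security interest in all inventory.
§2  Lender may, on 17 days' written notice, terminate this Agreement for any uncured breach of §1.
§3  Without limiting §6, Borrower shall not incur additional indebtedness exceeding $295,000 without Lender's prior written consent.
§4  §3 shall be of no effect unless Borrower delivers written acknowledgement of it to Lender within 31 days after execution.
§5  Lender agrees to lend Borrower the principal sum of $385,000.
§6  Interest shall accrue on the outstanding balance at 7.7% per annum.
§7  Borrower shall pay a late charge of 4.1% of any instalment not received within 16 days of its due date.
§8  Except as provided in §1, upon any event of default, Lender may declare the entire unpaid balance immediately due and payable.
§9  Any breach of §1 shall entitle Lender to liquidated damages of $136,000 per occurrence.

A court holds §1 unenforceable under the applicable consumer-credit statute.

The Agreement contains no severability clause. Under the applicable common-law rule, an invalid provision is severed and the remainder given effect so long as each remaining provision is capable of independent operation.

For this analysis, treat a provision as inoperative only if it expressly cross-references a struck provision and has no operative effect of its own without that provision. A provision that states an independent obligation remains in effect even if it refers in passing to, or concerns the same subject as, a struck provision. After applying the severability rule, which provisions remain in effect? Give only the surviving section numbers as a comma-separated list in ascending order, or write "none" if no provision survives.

3, 4, 5, 6, 7, 8

§1 is struck. §2 operates only by reference to §1, so it falls with §1. §9 does nothing except set the liquidated-damages amount by reference to §1; with §1 gone it has no independent effect and is inoperative. Although §8 refers to §1, its operative terms do not depend on §1, so it remains in effect. With no severability clause, the stated default rule severs what cannot stand and enforces each remaining provision that can operate on its own. §3, §4, §5, §6, §7, and §8 remain in effect.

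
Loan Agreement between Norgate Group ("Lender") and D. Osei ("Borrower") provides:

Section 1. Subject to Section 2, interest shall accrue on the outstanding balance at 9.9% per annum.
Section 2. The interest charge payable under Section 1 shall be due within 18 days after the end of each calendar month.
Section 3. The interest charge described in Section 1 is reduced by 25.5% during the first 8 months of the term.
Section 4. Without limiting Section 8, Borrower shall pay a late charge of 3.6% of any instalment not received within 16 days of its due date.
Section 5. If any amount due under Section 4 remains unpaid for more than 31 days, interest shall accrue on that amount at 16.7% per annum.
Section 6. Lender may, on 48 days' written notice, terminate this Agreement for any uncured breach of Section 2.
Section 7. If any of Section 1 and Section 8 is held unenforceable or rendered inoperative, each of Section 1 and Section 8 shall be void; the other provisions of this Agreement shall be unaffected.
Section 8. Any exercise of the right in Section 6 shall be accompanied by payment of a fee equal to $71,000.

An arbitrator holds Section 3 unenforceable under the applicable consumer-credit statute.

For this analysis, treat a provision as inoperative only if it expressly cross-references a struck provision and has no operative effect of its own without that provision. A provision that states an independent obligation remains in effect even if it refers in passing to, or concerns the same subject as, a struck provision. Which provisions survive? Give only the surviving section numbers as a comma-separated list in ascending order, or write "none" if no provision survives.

1, 2, 4, 5, 6, 7, 8

Section 3 is struck. Nothing else in the Agreement is defined by reference to Section 3. Section 7 ties Section 1 and Section 8 together, but none of those is affected here; the remaining provisions continue in force under Section 7. That leaves Section 1, Section 2, Section 4, Section 5, Section 6, Section 7, and Section 8 in effect.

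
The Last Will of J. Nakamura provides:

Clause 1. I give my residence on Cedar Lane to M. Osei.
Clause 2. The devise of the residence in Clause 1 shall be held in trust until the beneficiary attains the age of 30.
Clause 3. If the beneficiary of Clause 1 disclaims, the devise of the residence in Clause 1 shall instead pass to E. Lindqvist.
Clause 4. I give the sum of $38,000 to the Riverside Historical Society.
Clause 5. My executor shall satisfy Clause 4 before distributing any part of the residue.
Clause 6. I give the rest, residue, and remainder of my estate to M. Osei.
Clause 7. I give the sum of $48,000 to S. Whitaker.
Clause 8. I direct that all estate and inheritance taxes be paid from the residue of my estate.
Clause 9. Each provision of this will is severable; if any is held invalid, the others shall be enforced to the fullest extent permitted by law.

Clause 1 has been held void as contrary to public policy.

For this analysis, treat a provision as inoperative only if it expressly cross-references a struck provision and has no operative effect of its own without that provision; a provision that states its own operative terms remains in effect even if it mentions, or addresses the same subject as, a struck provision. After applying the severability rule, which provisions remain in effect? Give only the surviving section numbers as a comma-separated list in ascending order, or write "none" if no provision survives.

4, 5, 6, 7, 8, 9

Clause 1 is struck. Clause 2 operates only by reference to Clause 1, so it falls with Clause 1. Clause 3 has no operative effect of its own apart from Clause 1 and is therefore inoperative. Clause 9 is a severability clause and preserves every provision that can still be given independent effect. The provisions still in force are Clause 4, Clause 5, Clause 6, Clause 7, Clause 8, and Clause 9.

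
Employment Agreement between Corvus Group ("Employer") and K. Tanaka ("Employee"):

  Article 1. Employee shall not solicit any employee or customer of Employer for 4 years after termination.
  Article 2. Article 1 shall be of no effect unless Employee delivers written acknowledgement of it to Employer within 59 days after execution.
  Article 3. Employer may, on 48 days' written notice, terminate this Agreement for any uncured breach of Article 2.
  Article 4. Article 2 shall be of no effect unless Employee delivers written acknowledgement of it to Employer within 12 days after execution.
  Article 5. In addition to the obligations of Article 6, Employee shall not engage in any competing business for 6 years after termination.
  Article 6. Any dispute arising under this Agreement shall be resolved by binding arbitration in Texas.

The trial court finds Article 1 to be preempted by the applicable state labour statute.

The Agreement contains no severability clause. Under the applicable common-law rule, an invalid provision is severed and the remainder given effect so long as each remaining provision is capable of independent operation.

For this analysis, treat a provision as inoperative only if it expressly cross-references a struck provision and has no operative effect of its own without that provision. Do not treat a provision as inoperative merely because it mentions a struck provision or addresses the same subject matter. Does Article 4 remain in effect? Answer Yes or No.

Article 1 is struck. Article 2 has no operative effect of its own apart from Article 1 and is therefore inoperative. Article 3 operates only by reference to Article 2, so it falls with Article 2. The only function of Article 4 is the acknowledgement condition for Article 2, so it cannot stand once Article 2 is removed. With no severability clause, the stated default rule severs what cannot stand and enforces each remaining provision that can operate on its own. That leaves Article 5 and Article 6 in effect. Article 4 is among the inoperative provisions, so the answer is no.

No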